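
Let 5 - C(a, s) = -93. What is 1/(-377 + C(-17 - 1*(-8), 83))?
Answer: -1/279 ≈ -0.0035842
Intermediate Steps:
C(a, s) = 98 (C(a, s) = 5 - 1*(-93) = 5 + 93 = 98)
1/(-377 + C(-17 - 1*(-8), 83)) = 1/(-377 + 98) = 1/(-279) = -1/279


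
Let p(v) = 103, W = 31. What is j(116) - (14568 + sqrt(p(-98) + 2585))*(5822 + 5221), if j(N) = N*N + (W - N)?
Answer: -160861053 - 88344*sqrt(42) ≈ -1.6143e+8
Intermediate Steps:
j(N) = 31 + N**2 - N (j(N) = N*N + (31 - N) = N**2 + (31 - N) = 31 + N**2 - N)
j(116) - (14568 + sqrt(p(-98) + 2585))*(5822 + 5221) = (31 + 116**2 - 1*116) - (14568 + sqrt(103 + 2585))*(5822 + 5221) = (31 + 13456 - 116) - (14568 + sqrt(2688))*11043 = 13371 - (14568 + 8*sqrt(42))*11043 = 13371 - (160874424 + 88344*sqrt(42)) = 13371 + (-160874424 - 88344*sqrt(42)) = -160861053 - 88344*sqrt(42)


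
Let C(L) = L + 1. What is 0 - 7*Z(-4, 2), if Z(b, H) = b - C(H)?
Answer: 49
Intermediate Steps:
C(L) = 1 + L
Z(b, H) = -1 + b - H (Z(b, H) = b - (1 + H) = b + (-1 - H) = -1 + b - H)
0 - 7*Z(-4, 2) = 0 - 7*(-1 - 4 - 1*2) = 0 - 7*(-1 - 4 - 2) = 0 - 7*(-7) = 0 + 49 = 49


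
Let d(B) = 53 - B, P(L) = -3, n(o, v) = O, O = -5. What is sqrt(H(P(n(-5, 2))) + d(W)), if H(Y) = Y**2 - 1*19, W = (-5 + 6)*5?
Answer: sqrt(38) ≈ 6.1644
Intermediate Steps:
n(o, v) = -5
W = 5 (W = 1*5 = 5)
H(Y) = -19 + Y**2 (H(Y) = Y**2 - 19 = -19 + Y**2)
sqrt(H(P(n(-5, 2))) + d(W)) = sqrt((-19 + (-3)**2) + (53 - 1*5)) = sqrt((-19 + 9) + (53 - 5)) = sqrt(-10 + 48) = sqrt(38)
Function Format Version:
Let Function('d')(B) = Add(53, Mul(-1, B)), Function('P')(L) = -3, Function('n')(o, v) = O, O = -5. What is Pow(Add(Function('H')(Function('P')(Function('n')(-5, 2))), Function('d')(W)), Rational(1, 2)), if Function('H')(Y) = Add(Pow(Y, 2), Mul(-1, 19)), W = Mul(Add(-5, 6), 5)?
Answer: Pow(38, Rational(1, 2)) ≈ 6.1644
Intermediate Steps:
Function('n')(o, v) = -5
W = 5 (W = Mul(1, 5) = 5)
Function('H')(Y) = Add(-19, Pow(Y, 2)) (Function('H')(Y) = Add(Pow(Y, 2), -19) = Add(-19, Pow(Y, 2)))
Pow(Add(Function('H')(Function('P')(Function('n')(-5, 2))), Function('d')(W)), Rational(1, 2)) = Pow(Add(Add(-19, Pow(-3, 2)), Add(53, Mul(-1, 5))), Rational(1, 2)) = Pow(Add(Add(-19, 9), Add(53, -5)), Rational(1, 2)) = Pow(Add(-10, 48), Rational(1, 2)) = Pow(38, Rational(1, 2))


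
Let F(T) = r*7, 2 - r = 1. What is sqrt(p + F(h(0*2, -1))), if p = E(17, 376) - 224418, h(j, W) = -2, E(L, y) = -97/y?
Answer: I*sqrt(7931591502)/188 ≈ 473.72*I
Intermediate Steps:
r = 1 (r = 2 - 1*1 = 2 - 1 = 1)
F(T) = 7 (F(T) = 1*7 = 7)
p = -84381265/376 (p = -97/376 - 224418 = -84381265/376 ≈ -2.2442e+5)
sqrt(p + F(h(0*2, -1))) = sqrt(-84381265/376 + 7) = sqrt(-84378633/376) = I*sqrt(7931591502)/188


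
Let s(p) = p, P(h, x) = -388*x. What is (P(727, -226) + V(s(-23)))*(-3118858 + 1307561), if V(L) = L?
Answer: -158787351505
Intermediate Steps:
(P(727, -226) + V(s(-23)))*(-3118858 + 1307561) = (-388*(-226) - 23)*(-3118858 + 1307561) = (87688 - 23)*(-1811297) = 87665*(-1811297) = -158787351505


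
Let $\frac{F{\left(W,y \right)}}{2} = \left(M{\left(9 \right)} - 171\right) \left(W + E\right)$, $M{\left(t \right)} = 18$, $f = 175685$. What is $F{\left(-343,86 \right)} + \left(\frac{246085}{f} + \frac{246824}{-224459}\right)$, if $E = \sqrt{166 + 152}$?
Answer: $\frac{827786795991629}{7886815883} - 306 \sqrt{318} \approx 99502.0$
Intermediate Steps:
$E = \sqrt{318} \approx 17.833$
$F{\left(W,y \right)} = - 306 W - 306 \sqrt{318}$ ($F{\left(W,y \right)} = 2 \left(18 - 171\right) \left(W + \sqrt{318}\right) = 2 \left(- 153 \left(W + \sqrt{318}\right)\right) = 2 \left(- 153 W - 153 \sqrt{318}\right) = - 306 W - 306 \sqrt{318}$)
$F{\left(-343,86 \right)} + \left(\frac{246085}{f} + \frac{246824}{-224459}\right) = \left(\left(-306\right) \left(-343\right) - 306 \sqrt{318}\right) + \left(\frac{246085}{175685} + \frac{246824}{-224459}\right) = \left(104958 - 306 \sqrt{318}\right) + \left(246085 \cdot \frac{1}{175685} + 246824 \left(- \frac{1}{224459}\right)\right) = \left(104958 - 306 \sqrt{318}\right) + \left(\frac{49217}{35137} - \frac{246824}{224459}\right) = \left(104958 - 306 \sqrt{318}\right) + \frac{2374543715}{7886815883} = \frac{827786795991629}{7886815883} - 306 \sqrt{318}$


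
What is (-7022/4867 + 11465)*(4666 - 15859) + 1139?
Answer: -624486994156/4867 ≈ -1.2831e+8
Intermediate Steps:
(-7022/4867 + 11465)*(4666 - 15859) + 1139 = (-7022*1/4867 + 11465)*(-11193) + 1139 = (-7022/4867 + 11465)*(-11193) + 1139 = (55793133/4867)*(-11193) + 1139 = -624492537669/4867 + 1139 = -624486994156/4867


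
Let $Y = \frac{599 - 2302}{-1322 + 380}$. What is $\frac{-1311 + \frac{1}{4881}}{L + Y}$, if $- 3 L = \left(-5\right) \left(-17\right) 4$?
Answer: $\frac{2009282860}{170927739} \approx 11.755$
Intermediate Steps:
$L = - \frac{340}{3}$ ($L = - \frac{\left(-5\right) \left(-17\right) 4}{3} = - \frac{85 \cdot 4}{3} = \left(- \frac{1}{3}\right) 340 = - \frac{340}{3} \approx -113.33$)
$Y = \frac{1703}{942}$ ($Y = - \frac{1703}{-942} = \left(-1703\right) \left(- \frac{1}{942}\right) = \frac{1703}{942} \approx 1.8079$)
$\frac{-1311 + \frac{1}{4881}}{L + Y} = \frac{-1311 + \frac{1}{4881}}{- \frac{340}{3} + \frac{1703}{942}} = \frac{-1311 + \frac{1}{4881}}{- \frac{35019}{314}} = \left(- \frac{6398990}{4881}\right) \left(- \frac{314}{35019}\right) = \frac{2009282860}{170927739}$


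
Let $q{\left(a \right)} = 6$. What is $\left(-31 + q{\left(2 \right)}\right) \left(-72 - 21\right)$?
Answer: $2325$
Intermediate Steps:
$\left(-31 + q{\left(2 \right)}\right) \left(-72 - 21\right) = \left(-31 + 6\right) \left(-72 - 21\right) = - 25 \left(-72 - 21\right) = \left(-25\right) \left(-93\right) = 2325$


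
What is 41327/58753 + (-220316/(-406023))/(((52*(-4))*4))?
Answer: 85047418241/121020839472 ≈ 0.70275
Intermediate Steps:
41327/58753 + (-220316/(-406023))/(((52*(-4))*4)) = 41327*(1/58753) + (-220316*(-1/406023))/((-208*4)) = 41327/58753 + (220316/406023)/(-832) = 41327/58753 + (220316/406023)*(-1/832) = 41327/58753 - 55079/84452784 = 85047418241/121020839472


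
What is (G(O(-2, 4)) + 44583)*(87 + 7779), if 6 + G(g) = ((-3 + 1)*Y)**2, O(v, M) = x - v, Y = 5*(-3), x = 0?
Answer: 357722082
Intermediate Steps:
Y = -15
O(v, M) = -v (O(v, M) = 0 - v = -v)
G(g) = 894 (G(g) = -6 + ((-3 + 1)*(-15))**2 = -6 + (-2*(-15))**2 = -6 + 30**2 = -6 + 900 = 894)
(G(O(-2, 4)) + 44583)*(87 + 7779) = (894 + 44583)*(87 + 7779) = 45477*7866 = 357722082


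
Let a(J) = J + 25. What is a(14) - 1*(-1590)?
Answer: 1629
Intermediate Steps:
a(J) = 25 + J
a(14) - 1*(-1590) = (25 + 14) - 1*(-1590) = 39 + 1590 = 1629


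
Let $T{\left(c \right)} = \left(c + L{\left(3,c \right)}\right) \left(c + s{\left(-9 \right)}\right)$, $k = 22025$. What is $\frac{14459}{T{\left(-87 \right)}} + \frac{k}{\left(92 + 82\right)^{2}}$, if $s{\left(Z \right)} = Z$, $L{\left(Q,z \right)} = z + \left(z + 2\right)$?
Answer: $\frac{82115857}{62731872} \approx 1.309$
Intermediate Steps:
$L{\left(Q,z \right)} = 2 + 2 z$ ($L{\left(Q,z \right)} = z + \left(2 + z\right) = 2 + 2 z$)
$T{\left(c \right)} = \left(-9 + c\right) \left(2 + 3 c\right)$ ($T{\left(c \right)} = \left(c + \left(2 + 2 c\right)\right) \left(c - 9\right) = \left(2 + 3 c\right) \left(-9 + c\right) = \left(-9 + c\right) \left(2 + 3 c\right)$)
$\frac{14459}{T{\left(-87 \right)}} + \frac{k}{\left(92 + 82\right)^{2}} = \frac{14459}{-18 - -2175 + 3 \left(-87\right)^{2}} + \frac{22025}{\left(92 + 82\right)^{2}} = \frac{14459}{-18 + 2175 + 3 \cdot 7569} + \frac{22025}{174^{2}} = \frac{14459}{-18 + 2175 + 22707} + \frac{22025}{30276} = \frac{14459}{24864} + 22025 \cdot \frac{1}{30276} = 14459 \cdot \frac{1}{24864} + \frac{22025}{30276} = \frac{14459}{24864} + \frac{22025}{30276} = \frac{82115857}{62731872}$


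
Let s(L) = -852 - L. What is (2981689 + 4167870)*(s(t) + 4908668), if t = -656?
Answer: 35093410163848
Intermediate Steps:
(2981689 + 4167870)*(s(t) + 4908668) = (2981689 + 4167870)*((-852 - 1*(-656)) + 4908668) = 7149559*((-852 + 656) + 4908668) = 7149559*(-196 + 4908668) = 7149559*4908472 = 35093410163848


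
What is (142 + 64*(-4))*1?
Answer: -114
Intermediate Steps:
(142 + 64*(-4))*1 = (142 - 256)*1 = -114*1 = -114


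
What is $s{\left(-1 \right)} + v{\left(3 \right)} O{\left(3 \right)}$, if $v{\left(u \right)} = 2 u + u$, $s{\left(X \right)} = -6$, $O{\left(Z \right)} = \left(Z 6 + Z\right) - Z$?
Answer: $156$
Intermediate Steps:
$O{\left(Z \right)} = 6 Z$ ($O{\left(Z \right)} = \left(6 Z + Z\right) - Z = 7 Z - Z = 6 Z$)
$v{\left(u \right)} = 3 u$
$s{\left(-1 \right)} + v{\left(3 \right)} O{\left(3 \right)} = -6 + 3 \cdot 3 \cdot 6 \cdot 3 = -6 + 9 \cdot 18 = -6 + 162 = 156$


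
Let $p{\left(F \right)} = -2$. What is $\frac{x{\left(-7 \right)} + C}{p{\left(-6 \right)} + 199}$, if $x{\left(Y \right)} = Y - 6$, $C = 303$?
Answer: $\frac{290}{197} \approx 1.4721$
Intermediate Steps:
$x{\left(Y \right)} = -6 + Y$
$\frac{x{\left(-7 \right)} + C}{p{\left(-6 \right)} + 199} = \frac{\left(-6 - 7\right) + 303}{-2 + 199} = \frac{-13 + 303}{197} = 290 \cdot \frac{1}{197} = \frac{290}{197}$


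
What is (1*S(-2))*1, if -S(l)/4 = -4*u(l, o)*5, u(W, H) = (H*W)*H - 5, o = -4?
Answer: -2960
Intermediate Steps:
u(W, H) = -5 + W*H² (u(W, H) = W*H² - 5 = -5 + W*H²)
S(l) = -400 + 1280*l (S(l) = -4*(-4*(-5 + l*(-4)²))*5 = -4*(-4*(-5 + l*16))*5 = -4*(-4*(-5 + 16*l))*5 = -4*(20 - 64*l)*5 = -4*(100 - 320*l) = -400 + 1280*l)
(1*S(-2))*1 = (1*(-400 + 1280*(-2)))*1 = (1*(-400 - 2560))*1 = (1*(-2960))*1 = -2960*1 = -2960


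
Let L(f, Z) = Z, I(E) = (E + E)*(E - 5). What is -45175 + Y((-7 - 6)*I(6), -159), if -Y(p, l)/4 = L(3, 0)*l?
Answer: -45175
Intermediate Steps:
I(E) = 2*E*(-5 + E) (I(E) = (2*E)*(-5 + E) = 2*E*(-5 + E))
Y(p, l) = 0 (Y(p, l) = -0*l = -4*0 = 0)
-45175 + Y((-7 - 6)*I(6), -159) = -45175 + 0 = -45175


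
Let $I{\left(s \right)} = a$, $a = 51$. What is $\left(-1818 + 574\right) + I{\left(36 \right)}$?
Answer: $-1193$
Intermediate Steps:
$I{\left(s \right)} = 51$
$\left(-1818 + 574\right) + I{\left(36 \right)} = \left(-1818 + 574\right) + 51 = -1244 + 51 = -1193$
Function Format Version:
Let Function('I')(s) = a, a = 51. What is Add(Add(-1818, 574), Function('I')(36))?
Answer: -1193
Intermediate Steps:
Function('I')(s) = 51
Add(Add(-1818, 574), Function('I')(36)) = Add(Add(-1818, 574), 51) = Add(-1244, 51) = -1193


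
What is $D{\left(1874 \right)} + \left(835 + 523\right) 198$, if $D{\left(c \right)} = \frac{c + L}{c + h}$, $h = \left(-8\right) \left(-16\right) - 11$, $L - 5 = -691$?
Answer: $\frac{48668112}{181} \approx 2.6888 \cdot 10^{5}$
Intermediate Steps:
$L = -686$ ($L = 5 - 691 = -686$)
$h = 117$ ($h = 128 - 11 = 117$)
$D{\left(c \right)} = \frac{-686 + c}{117 + c}$ ($D{\left(c \right)} = \frac{c - 686}{c + 117} = \frac{-686 + c}{117 + c}$)
$D{\left(1874 \right)} + \left(835 + 523\right) 198 = \frac{-686 + 1874}{117 + 1874} + \left(835 + 523\right) 198 = \frac{1}{1991} \cdot 1188 + 1358 \cdot 198 = \frac{1}{1991} \cdot 1188 + 268884 = \frac{108}{181} + 268884 = \frac{48668112}{181}$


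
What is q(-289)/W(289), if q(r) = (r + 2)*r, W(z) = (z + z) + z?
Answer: 287/3 ≈ 95.667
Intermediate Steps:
W(z) = 3*z (W(z) = 2*z + z = 3*z)
q(r) = r*(2 + r) (q(r) = (2 + r)*r = r*(2 + r))
q(-289)/W(289) = (-289*(2 - 289))/((3*289)) = -289*(-287)/867 = 82943*(1/867) = 287/3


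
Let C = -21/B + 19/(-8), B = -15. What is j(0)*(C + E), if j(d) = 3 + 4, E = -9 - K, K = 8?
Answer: -5033/40 ≈ -125.82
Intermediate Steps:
E = -17 (E = -9 - 1*8 = -9 - 8 = -17)
j(d) = 7
C = -39/40 (C = -21/(-15) + 19/(-8) = -21*(-1/15) + 19*(-1/8) = 7/5 - 19/8 = -39/40 ≈ -0.97500)
j(0)*(C + E) = 7*(-39/40 - 17) = 7*(-719/40) = -5033/40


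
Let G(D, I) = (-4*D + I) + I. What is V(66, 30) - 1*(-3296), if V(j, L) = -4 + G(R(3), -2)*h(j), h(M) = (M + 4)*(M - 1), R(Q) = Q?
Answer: -69508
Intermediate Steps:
h(M) = (-1 + M)*(4 + M) (h(M) = (4 + M)*(-1 + M) = (-1 + M)*(4 + M))
G(D, I) = -4*D + 2*I (G(D, I) = (I - 4*D) + I = -4*D + 2*I)
V(j, L) = 60 - 48*j - 16*j² (V(j, L) = -4 + (-4*3 + 2*(-2))*(-4 + j² + 3*j) = -4 + (-12 - 4)*(-4 + j² + 3*j) = -4 - 16*(-4 + j² + 3*j) = -4 + (64 - 48*j - 16*j²) = 60 - 48*j - 16*j²)
V(66, 30) - 1*(-3296) = (60 - 48*66 - 16*66²) - 1*(-3296) = (60 - 3168 - 16*4356) + 3296 = (60 - 3168 - 69696) + 3296 = -72804 + 3296 = -69508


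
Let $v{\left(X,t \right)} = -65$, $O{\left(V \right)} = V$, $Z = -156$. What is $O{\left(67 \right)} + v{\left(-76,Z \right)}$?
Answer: $2$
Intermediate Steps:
$O{\left(67 \right)} + v{\left(-76,Z \right)} = 67 - 65 = 2$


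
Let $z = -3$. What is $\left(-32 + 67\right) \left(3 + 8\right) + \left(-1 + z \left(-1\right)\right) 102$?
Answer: $589$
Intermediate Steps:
$\left(-32 + 67\right) \left(3 + 8\right) + \left(-1 + z \left(-1\right)\right) 102 = \left(-32 + 67\right) \left(3 + 8\right) + \left(-1 - -3\right) 102 = 35 \cdot 11 + \left(-1 + 3\right) 102 = 385 + 2 \cdot 102 = 385 + 204 = 589$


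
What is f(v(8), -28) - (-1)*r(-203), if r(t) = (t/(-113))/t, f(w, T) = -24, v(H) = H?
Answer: -2713/113 ≈ -24.009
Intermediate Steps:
r(t) = -1/113 (r(t) = (t*(-1/113))/t = (-t/113)/t = -1/113)
f(v(8), -28) - (-1)*r(-203) = -24 - (-1)*(-1)/113 = -24 - 1*1/113 = -24 - 1/113 = -2713/113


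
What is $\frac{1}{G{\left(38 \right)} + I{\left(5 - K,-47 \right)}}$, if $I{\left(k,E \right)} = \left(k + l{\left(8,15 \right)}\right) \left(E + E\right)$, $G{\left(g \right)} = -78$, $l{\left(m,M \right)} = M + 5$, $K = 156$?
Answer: $\frac{1}{12236} \approx 8.1726 \cdot 10^{-5}$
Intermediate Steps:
$l{\left(m,M \right)} = 5 + M$
$I{\left(k,E \right)} = 2 E \left(20 + k\right)$ ($I{\left(k,E \right)} = \left(k + \left(5 + 15\right)\right) \left(E + E\right) = \left(k + 20\right) 2 E = \left(20 + k\right) 2 E = 2 E \left(20 + k\right)$)
$\frac{1}{G{\left(38 \right)} + I{\left(5 - K,-47 \right)}} = \frac{1}{-78 + 2 \left(-47\right) \left(20 + \left(5 - 156\right)\right)} = \frac{1}{-78 + 2 \left(-47\right) \left(20 - 151\right)} = \frac{1}{-78 + 2 \left(-47\right) \left(-131\right)} = \frac{1}{-78 + 12314} = \frac{1}{12236}$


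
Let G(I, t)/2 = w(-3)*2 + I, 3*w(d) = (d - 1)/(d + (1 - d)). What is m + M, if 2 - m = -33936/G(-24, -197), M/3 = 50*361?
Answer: 535157/10 ≈ 53516.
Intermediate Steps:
w(d) = -1/3 + d/3 (w(d) = ((d - 1)/(d + (1 - d)))/3 = ((-1 + d)/1)/3 = ((-1 + d)*1)/3 = (-1 + d)/3 = -1/3 + d/3)
M = 54150 (M = 3*(50*361) = 3*18050 = 54150)
G(I, t) = -16/3 + 2*I (G(I, t) = 2*((-1/3 + (1/3)*(-3))*2 + I) = 2*((-1/3 - 1)*2 + I) = 2*(-4/3*2 + I) = 2*(-8/3 + I) = -16/3 + 2*I)
m = -6343/10 (m = 2 - (-33936)/(-16/3 + 2*(-24)) = 2 - (-33936)/(-16/3 - 48) = 2 - (-33936)/(-160/3) = 2 - (-33936)*(-3)/160 = 2 - 1*6363/10 = 2 - 6363/10 = -6343/10 ≈ -634.30)
m + M = -6343/10 + 54150 = 535157/10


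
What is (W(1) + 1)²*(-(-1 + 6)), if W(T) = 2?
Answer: -45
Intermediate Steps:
(W(1) + 1)²*(-(-1 + 6)) = (2 + 1)²*(-(-1 + 6)) = 3²*(-1*5) = 9*(-5) = -45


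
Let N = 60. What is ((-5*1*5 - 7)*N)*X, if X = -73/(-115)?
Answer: -28032/23 ≈ -1218.8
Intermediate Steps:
X = 73/115 (X = -73*(-1/115) = 73/115 ≈ 0.63478)
((-5*1*5 - 7)*N)*X = ((-5*1*5 - 7)*60)*(73/115) = ((-5*5 - 7)*60)*(73/115) = ((-25 - 7)*60)*(73/115) = -32*60*(73/115) = -1920*73/115 = -28032/23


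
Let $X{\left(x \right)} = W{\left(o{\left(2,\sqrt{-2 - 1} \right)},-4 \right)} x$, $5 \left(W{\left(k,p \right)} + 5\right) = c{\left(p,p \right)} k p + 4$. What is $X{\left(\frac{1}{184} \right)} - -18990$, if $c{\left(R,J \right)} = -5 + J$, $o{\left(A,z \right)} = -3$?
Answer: $\frac{17470671}{920} \approx 18990.0$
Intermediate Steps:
$W{\left(k,p \right)} = - \frac{21}{5} + \frac{k p \left(-5 + p\right)}{5}$ ($W{\left(k,p \right)} = -5 + \frac{\left(-5 + p\right) k p + 4}{5} = -5 + \frac{k \left(-5 + p\right) p + 4}{5} = -5 + \frac{k p \left(-5 + p\right) + 4}{5} = -5 + \frac{4 + k p \left(-5 + p\right)}{5} = -5 + \left(\frac{4}{5} + \frac{k p \left(-5 + p\right)}{5}\right) = - \frac{21}{5} + \frac{k p \left(-5 + p\right)}{5}$)
$X{\left(x \right)} = - \frac{129 x}{5}$ ($X{\left(x \right)} = \left(- \frac{21}{5} + \frac{1}{5} \left(-3\right) \left(-4\right) \left(-5 - 4\right)\right) x = \left(- \frac{21}{5} + \frac{1}{5} \left(-3\right) \left(-4\right) \left(-9\right)\right) x = \left(- \frac{21}{5} - \frac{108}{5}\right) x = - \frac{129 x}{5}$)
$X{\left(\frac{1}{184} \right)} - -18990 = - \frac{129}{5 \cdot 184} - -18990 = \left(- \frac{129}{5}\right) \frac{1}{184} + 18990 = - \frac{129}{920} + 18990 = \frac{17470671}{920}$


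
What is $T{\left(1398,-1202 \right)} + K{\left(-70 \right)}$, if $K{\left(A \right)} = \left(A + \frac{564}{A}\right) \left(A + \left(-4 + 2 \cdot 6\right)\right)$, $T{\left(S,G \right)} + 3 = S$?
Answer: $\frac{218209}{35} \approx 6234.5$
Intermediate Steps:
$T{\left(S,G \right)} = -3 + S$
$K{\left(A \right)} = \left(8 + A\right) \left(A + \frac{564}{A}\right)$ ($K{\left(A \right)} = \left(A + \frac{564}{A}\right) \left(A + \left(-4 + 12\right)\right) = \left(A + \frac{564}{A}\right) \left(A + 8\right) = \left(A + \frac{564}{A}\right) \left(8 + A\right) = \left(8 + A\right) \left(A + \frac{564}{A}\right)$)
$T{\left(1398,-1202 \right)} + K{\left(-70 \right)} = \left(-3 + 1398\right) + \left(564 + \left(-70\right)^{2} + 8 \left(-70\right) + \frac{4512}{-70}\right) = 1395 + \left(564 + 4900 - 560 + 4512 \left(- \frac{1}{70}\right)\right) = 1395 + \left(564 + 4900 - 560 - \frac{2256}{35}\right) = 1395 + \frac{169384}{35} = \frac{218209}{35}$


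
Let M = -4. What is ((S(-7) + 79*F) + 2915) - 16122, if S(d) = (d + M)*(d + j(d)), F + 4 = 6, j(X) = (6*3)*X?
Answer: -11586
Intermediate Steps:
j(X) = 18*X
F = 2 (F = -4 + 6 = 2)
S(d) = 19*d*(-4 + d) (S(d) = (d - 4)*(d + 18*d) = (-4 + d)*(19*d) = 19*d*(-4 + d))
((S(-7) + 79*F) + 2915) - 16122 = ((19*(-7)*(-4 - 7) + 79*2) + 2915) - 16122 = ((19*(-7)*(-11) + 158) + 2915) - 16122 = ((1463 + 158) + 2915) - 16122 = (1621 + 2915) - 16122 = 4536 - 16122 = -11586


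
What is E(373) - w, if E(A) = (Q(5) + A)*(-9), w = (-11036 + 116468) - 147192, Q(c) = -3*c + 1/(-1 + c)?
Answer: 154143/4 ≈ 38536.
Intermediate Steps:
Q(c) = 1/(-1 + c) - 3*c
w = -41760 (w = 105432 - 147192 = -41760)
E(A) = 531/4 - 9*A (E(A) = ((1 - 3*5**2 + 3*5)/(-1 + 5) + A)*(-9) = ((1 - 3*25 + 15)/4 + A)*(-9) = ((1 - 75 + 15)/4 + A)*(-9) = ((1/4)*(-59) + A)*(-9) = (-59/4 + A)*(-9) = 531/4 - 9*A)
E(373) - w = (531/4 - 9*373) - 1*(-41760) = (531/4 - 3357) + 41760 = -12897/4 + 41760 = 154143/4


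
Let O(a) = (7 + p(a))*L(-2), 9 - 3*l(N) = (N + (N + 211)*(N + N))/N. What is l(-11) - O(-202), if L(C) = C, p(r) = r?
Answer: -1562/3 ≈ -520.67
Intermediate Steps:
l(N) = 3 - (N + 2*N*(211 + N))/(3*N) (l(N) = 3 - (N + (N + 211)*(N + N))/(3*N) = 3 - (N + (211 + N)*(2*N))/(3*N) = 3 - (N + 2*N*(211 + N))/(3*N))
O(a) = -14 - 2*a (O(a) = (7 + a)*(-2) = -14 - 2*a)
l(-11) - O(-202) = (-138 - ⅔*(-11)) - (-14 - 2*(-202)) = (-138 + 22/3) - (-14 + 404) = -392/3 - 1*390 = -392/3 - 390 = -1562/3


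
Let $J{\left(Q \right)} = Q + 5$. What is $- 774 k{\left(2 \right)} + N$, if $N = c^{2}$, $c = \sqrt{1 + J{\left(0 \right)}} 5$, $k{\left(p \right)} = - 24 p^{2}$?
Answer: $74454$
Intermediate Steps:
$J{\left(Q \right)} = 5 + Q$
$c = 5 \sqrt{6}$ ($c = \sqrt{1 + \left(5 + 0\right)} 5 = \sqrt{1 + 5} \cdot 5 = \sqrt{6} \cdot 5 = 5 \sqrt{6} \approx 12.247$)
$N = 150$ ($N = \left(5 \sqrt{6}\right)^{2} = 150$)
$- 774 k{\left(2 \right)} + N = - 774 \left(- 24 \cdot 2^{2}\right) + 150 = - 774 \left(\left(-24\right) 4\right) + 150 = \left(-774\right) \left(-96\right) + 150 = 74304 + 150 = 74454$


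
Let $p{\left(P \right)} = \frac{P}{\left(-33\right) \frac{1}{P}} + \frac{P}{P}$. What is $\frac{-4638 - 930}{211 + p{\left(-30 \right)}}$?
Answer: $- \frac{3828}{127} \approx -30.142$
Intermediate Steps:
$p{\left(P \right)} = 1 - \frac{P^{2}}{33}$ ($p{\left(P \right)} = P \left(- \frac{P}{33}\right) + 1 = - \frac{P^{2}}{33} + 1 = 1 - \frac{P^{2}}{33}$)
$\frac{-4638 - 930}{211 + p{\left(-30 \right)}} = \frac{-4638 - 930}{211 + \left(1 - \frac{\left(-30\right)^{2}}{33}\right)} = - \frac{5568}{211 + \left(1 - \frac{300}{11}\right)} = - \frac{5568}{211 - \frac{289}{11}} = - \frac{5568}{\frac{2032}{11}} = \left(-5568\right) \frac{11}{2032} = - \frac{3828}{127}$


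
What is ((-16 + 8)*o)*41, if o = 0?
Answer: 0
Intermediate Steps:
((-16 + 8)*o)*41 = ((-16 + 8)*0)*41 = -8*0*41 = 0*41 = 0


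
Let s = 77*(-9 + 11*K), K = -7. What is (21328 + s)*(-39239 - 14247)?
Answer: -786565116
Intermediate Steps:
s = -6622 (s = 77*(-9 + 11*(-7)) = 77*(-9 - 77) = 77*(-86) = -6622)
(21328 + s)*(-39239 - 14247) = (21328 - 6622)*(-39239 - 14247) = 14706*(-53486) = -786565116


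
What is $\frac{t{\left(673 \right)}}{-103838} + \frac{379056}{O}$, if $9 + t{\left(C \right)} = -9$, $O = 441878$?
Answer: $\frac{9842092683}{11470931941} \approx 0.858$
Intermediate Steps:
$t{\left(C \right)} = -18$ ($t{\left(C \right)} = -9 - 9 = -18$)
$\frac{t{\left(673 \right)}}{-103838} + \frac{379056}{O} = - \frac{18}{-103838} + \frac{379056}{441878} = \left(-18\right) \left(- \frac{1}{103838}\right) + 379056 \cdot \frac{1}{441878} = \frac{9}{51919} + \frac{189528}{220939} = \frac{9842092683}{11470931941}$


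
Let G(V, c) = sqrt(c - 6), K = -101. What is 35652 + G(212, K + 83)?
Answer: 35652 + 2*I*sqrt(6) ≈ 35652.0 + 4.899*I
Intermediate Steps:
G(V, c) = sqrt(-6 + c)
35652 + G(212, K + 83) = 35652 + sqrt(-6 + (-101 + 83)) = 35652 + sqrt(-6 - 18) = 35652 + sqrt(-24) = 35652 + 2*I*sqrt(6)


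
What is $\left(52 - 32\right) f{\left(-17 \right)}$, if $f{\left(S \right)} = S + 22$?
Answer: $100$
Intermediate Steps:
$f{\left(S \right)} = 22 + S$
$\left(52 - 32\right) f{\left(-17 \right)} = \left(52 - 32\right) \left(22 - 17\right) = 20 \cdot 5 = 100$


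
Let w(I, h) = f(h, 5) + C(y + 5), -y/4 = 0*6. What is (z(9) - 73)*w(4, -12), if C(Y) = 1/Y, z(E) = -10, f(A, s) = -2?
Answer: 747/5 ≈ 149.40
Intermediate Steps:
y = 0 (y = -0*6 = -4*0 = 0)
C(Y) = 1/Y
w(I, h) = -9/5 (w(I, h) = -2 + 1/(0 + 5) = -2 + 1/5 = -9/5)
(z(9) - 73)*w(4, -12) = (-10 - 73)*(-9/5) = -83*(-9/5) = 747/5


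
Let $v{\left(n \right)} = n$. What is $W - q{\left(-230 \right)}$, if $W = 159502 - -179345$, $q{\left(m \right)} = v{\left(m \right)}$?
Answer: $339077$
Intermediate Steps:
$q{\left(m \right)} = m$
$W = 338847$ ($W = 159502 + 179345 = 338847$)
$W - q{\left(-230 \right)} = 338847 - -230 = 338847 + 230 = 339077$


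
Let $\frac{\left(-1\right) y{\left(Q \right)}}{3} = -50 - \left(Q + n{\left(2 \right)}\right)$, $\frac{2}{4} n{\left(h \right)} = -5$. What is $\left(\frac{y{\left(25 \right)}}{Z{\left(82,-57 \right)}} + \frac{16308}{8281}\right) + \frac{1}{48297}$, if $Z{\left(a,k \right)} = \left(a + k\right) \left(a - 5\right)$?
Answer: $\frac{45548245324}{21997110135} \approx 2.0706$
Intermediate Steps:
$n{\left(h \right)} = -10$ ($n{\left(h \right)} = 2 \left(-5\right) = -10$)
$Z{\left(a,k \right)} = \left(-5 + a\right) \left(a + k\right)$ ($Z{\left(a,k \right)} = \left(a + k\right) \left(-5 + a\right) = \left(-5 + a\right) \left(a + k\right)$)
$y{\left(Q \right)} = 120 + 3 Q$ ($y{\left(Q \right)} = - 3 \left(-50 - \left(Q - 10\right)\right) = - 3 \left(-50 - \left(-10 + Q\right)\right) = - 3 \left(-40 - Q\right) = 120 + 3 Q$)
$\left(\frac{y{\left(25 \right)}}{Z{\left(82,-57 \right)}} + \frac{16308}{8281}\right) + \frac{1}{48297} = \left(\frac{120 + 3 \cdot 25}{82^{2} - 410 - -285 + 82 \left(-57\right)} + \frac{16308}{8281}\right) + \frac{1}{48297} = \left(\frac{120 + 75}{6724 - 410 + 285 - 4674} + 16308 \cdot \frac{1}{8281}\right) + \frac{1}{48297} = \left(\frac{195}{1925} + \frac{16308}{8281}\right) + \frac{1}{48297} = \left(195 \cdot \frac{1}{1925} + \frac{16308}{8281}\right) + \frac{1}{48297} = \left(\frac{39}{385} + \frac{16308}{8281}\right) + \frac{1}{48297} = \frac{943077}{455455} + \frac{1}{48297} = \frac{45548245324}{21997110135}$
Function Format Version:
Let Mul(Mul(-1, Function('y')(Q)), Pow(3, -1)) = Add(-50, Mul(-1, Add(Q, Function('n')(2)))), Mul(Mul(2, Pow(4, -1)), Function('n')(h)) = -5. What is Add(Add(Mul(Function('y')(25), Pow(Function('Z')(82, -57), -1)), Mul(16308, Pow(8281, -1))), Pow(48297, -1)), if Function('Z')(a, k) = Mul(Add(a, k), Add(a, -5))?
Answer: Rational(45548245324, 21997110135) ≈ 2.0706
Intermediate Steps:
Function('n')(h) = -10 (Function('n')(h) = Mul(2, -5) = -10)
Function('Z')(a, k) = Mul(Add(-5, a), Add(a, k)) (Function('Z')(a, k) = Mul(Add(a, k), Add(-5, a)) = Mul(Add(-5, a), Add(a, k)))
Function('y')(Q) = Add(120, Mul(3, Q)) (Function('y')(Q) = Mul(-3, Add(-50, Mul(-1, Add(Q, -10)))) = Mul(-3, Add(-50, Mul(-1, Add(-10, Q)))) = Mul(-3, Add(-50, Add(10, Mul(-1, Q)))) = Mul(-3, Add(-40, Mul(-1, Q))) = Add(120, Mul(3, Q)))
Add(Add(Mul(Function('y')(25), Pow(Function('Z')(82, -57), -1)), Mul(16308, Pow(8281, -1))), Pow(48297, -1)) = Add(Add(Mul(Add(120, Mul(3, 25)), Pow(Add(Pow(82, 2), Mul(-5, 82), Mul(-5, -57), Mul(82, -57)), -1)), Mul(16308, Pow(8281, -1))), Pow(48297, -1)) = Add(Add(Mul(Add(120, 75), Pow(Add(6724, -410, 285, -4674), -1)), Mul(16308, Rational(1, 8281))), Rational(1, 48297)) = Add(Add(Mul(195, Pow(1925, -1)), Rational(16308, 8281)), Rational(1, 48297)) = Add(Add(Mul(195, Rational(1, 1925)), Rational(16308, 8281)), Rational(1, 48297)) = Add(Add(Rational(39, 385), Rational(16308, 8281)), Rational(1, 48297)) = Add(Rational(943077, 455455), Rational(1, 48297)) = Rational(45548245324, 21997110135)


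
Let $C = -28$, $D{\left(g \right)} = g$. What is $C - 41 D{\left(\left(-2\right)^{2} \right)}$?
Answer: $-192$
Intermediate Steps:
$C - 41 D{\left(\left(-2\right)^{2} \right)} = -28 - 41 \left(-2\right)^{2} = -28 - 164 = -192$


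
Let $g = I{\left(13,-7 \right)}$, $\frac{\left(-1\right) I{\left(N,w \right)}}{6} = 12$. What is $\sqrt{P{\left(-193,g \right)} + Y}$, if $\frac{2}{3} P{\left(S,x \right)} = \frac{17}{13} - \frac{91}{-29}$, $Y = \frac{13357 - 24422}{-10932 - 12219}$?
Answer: $\frac{\sqrt{544388029394313}}{8727927} \approx 2.6733$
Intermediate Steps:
$I{\left(N,w \right)} = -72$ ($I{\left(N,w \right)} = \left(-6\right) 12 = -72$)
$g = -72$
$Y = \frac{11065}{23151}$ ($Y = - \frac{11065}{-23151} = \left(-11065\right) \left(- \frac{1}{23151}\right) = \frac{11065}{23151} \approx 0.47795$)
$P{\left(S,x \right)} = \frac{2514}{377}$ ($P{\left(S,x \right)} = \frac{3 \left(\frac{17}{13} - \frac{91}{-29}\right)}{2} = \frac{3 \left(17 \cdot \frac{1}{13} - - \frac{91}{29}\right)}{2} = \frac{3 \left(\frac{17}{13} + \frac{91}{29}\right)}{2} = \frac{3}{2} \cdot \frac{1676}{377} = \frac{2514}{377}$)
$\sqrt{P{\left(-193,g \right)} + Y} = \sqrt{\frac{2514}{377} + \frac{11065}{23151}} = \sqrt{\frac{62373119}{8727927}} = \frac{\sqrt{544388029394313}}{8727927}$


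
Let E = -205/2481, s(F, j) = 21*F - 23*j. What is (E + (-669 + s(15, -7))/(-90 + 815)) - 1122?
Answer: -2018796908/1798725 ≈ -1122.3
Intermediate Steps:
s(F, j) = -23*j + 21*F
E = -205/2481 (E = -205*1/2481 = -205/2481 ≈ -0.082628)
(E + (-669 + s(15, -7))/(-90 + 815)) - 1122 = (-205/2481 + (-669 + (-23*(-7) + 21*15))/(-90 + 815)) - 1122 = (-205/2481 + (-669 + (161 + 315))/725) - 1122 = (-205/2481 + (-669 + 476)*(1/725)) - 1122 = (-205/2481 - 193*1/725) - 1122 = (-205/2481 - 193/725) - 1122 = -627458/1798725 - 1122 = -2018796908/1798725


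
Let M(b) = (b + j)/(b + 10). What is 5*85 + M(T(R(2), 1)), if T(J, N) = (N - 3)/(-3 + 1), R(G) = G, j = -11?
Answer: 4665/11 ≈ 424.09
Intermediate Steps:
T(J, N) = 3/2 - N/2 (T(J, N) = (-3 + N)/(-2) = (-3 + N)*(-1/2) = 3/2 - N/2)
M(b) = (-11 + b)/(10 + b) (M(b) = (b - 11)/(b + 10) = (-11 + b)/(10 + b))
5*85 + M(T(R(2), 1)) = 5*85 + (-11 + (3/2 - 1/2*1))/(10 + (3/2 - 1/2*1)) = 425 + (-11 + (3/2 - 1/2))/(10 + (3/2 - 1/2)) = 425 + (-11 + 1)/(10 + 1) = 425 - 10/11 = 4665/11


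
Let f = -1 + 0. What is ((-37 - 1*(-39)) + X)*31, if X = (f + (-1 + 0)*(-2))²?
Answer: 93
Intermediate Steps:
f = -1
X = 1 (X = (-1 + (-1 + 0)*(-2))² = (-1 - 1*(-2))² = (-1 + 2)² = 1² = 1)
((-37 - 1*(-39)) + X)*31 = ((-37 - 1*(-39)) + 1)*31 = ((-37 + 39) + 1)*31 = (2 + 1)*31 = 3*31 = 93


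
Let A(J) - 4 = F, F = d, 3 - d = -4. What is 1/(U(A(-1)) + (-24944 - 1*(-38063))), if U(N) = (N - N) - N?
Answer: 1/13108 ≈ 7.6289e-5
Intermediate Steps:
d = 7 (d = 3 - 1*(-4) = 3 + 4 = 7)
F = 7
A(J) = 11 (A(J) = 4 + 7 = 11)
U(N) = -N (U(N) = 0 - N = -N)
1/(U(A(-1)) + (-24944 - 1*(-38063))) = 1/(-1*11 + (-24944 - 1*(-38063))) = 1/(-11 + (-24944 + 38063)) = 1/(-11 + 13119) = 1/13108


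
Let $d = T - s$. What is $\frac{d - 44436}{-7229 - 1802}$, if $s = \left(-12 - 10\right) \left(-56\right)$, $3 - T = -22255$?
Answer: $\frac{23410}{9031} \approx 2.5922$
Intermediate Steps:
$T = 22258$ ($T = 3 - -22255 = 3 + 22255 = 22258$)
$s = 1232$ ($s = \left(-22\right) \left(-56\right) = 1232$)
$d = 21026$ ($d = 22258 - 1232 = 21026$)
$\frac{d - 44436}{-7229 - 1802} = \frac{21026 - 44436}{-7229 - 1802} = - \frac{23410}{-9031} = \left(-23410\right) \left(- \frac{1}{9031}\right) = \frac{23410}{9031}$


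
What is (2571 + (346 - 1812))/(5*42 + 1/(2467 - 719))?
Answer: 8740/1661 ≈ 5.2619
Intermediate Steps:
(2571 + (346 - 1812))/(5*42 + 1/(2467 - 719)) = (2571 - 1466)/(210 + 1/1748) = 1105/(210 + 1/1748) = 1105/(367081/1748) = 1105*(1748/367081) = 8740/1661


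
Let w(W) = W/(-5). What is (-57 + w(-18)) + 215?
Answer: 808/5 ≈ 161.60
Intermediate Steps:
w(W) = -W/5 (w(W) = W*(-⅕) = -W/5)
(-57 + w(-18)) + 215 = (-57 - ⅕*(-18)) + 215 = (-57 + 18/5) + 215 = -267/5 + 215 = 808/5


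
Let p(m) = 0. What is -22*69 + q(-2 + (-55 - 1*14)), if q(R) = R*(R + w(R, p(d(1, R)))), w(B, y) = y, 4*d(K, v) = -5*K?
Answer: 3523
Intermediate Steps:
d(K, v) = -5*K/4 (d(K, v) = (-5*K)/4 = -5*K/4)
q(R) = R**2 (q(R) = R*(R + 0) = R*R = R**2)
-22*69 + q(-2 + (-55 - 1*14)) = -22*69 + (-2 + (-55 - 1*14))**2 = -1518 + (-2 + (-55 - 14))**2 = -1518 + (-2 - 69)**2 = -1518 + (-71)**2 = -1518 + 5041 = 3523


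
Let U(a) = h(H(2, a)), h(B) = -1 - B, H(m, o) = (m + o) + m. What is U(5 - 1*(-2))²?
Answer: 144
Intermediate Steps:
H(m, o) = o + 2*m
U(a) = -5 - a (U(a) = -1 - (a + 2*2) = -1 - (a + 4) = -1 - (4 + a) = -1 + (-4 - a) = -5 - a)
U(5 - 1*(-2))² = (-5 - (5 - 1*(-2)))² = (-5 - (5 + 2))² = (-5 - 1*7)² = (-5 - 7)² = (-12)² = 144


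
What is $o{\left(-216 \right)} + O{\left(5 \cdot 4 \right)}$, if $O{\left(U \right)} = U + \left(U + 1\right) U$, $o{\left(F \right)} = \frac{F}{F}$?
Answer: $441$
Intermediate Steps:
$o{\left(F \right)} = 1$
$O{\left(U \right)} = U + U \left(1 + U\right)$ ($O{\left(U \right)} = U + \left(1 + U\right) U = U + U \left(1 + U\right)$)
$o{\left(-216 \right)} + O{\left(5 \cdot 4 \right)} = 1 + 5 \cdot 4 \left(2 + 5 \cdot 4\right) = 1 + 20 \left(2 + 20\right) = 1 + 20 \cdot 22 = 1 + 440 = 441$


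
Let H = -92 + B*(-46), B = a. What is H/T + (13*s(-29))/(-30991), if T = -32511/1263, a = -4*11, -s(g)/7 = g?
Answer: -25235810495/335849467 ≈ -75.140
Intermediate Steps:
s(g) = -7*g
a = -44
B = -44
H = 1932 (H = -92 - 44*(-46) = -92 + 2024 = 1932)
T = -10837/421 (T = -32511*1/1263 = -10837/421 ≈ -25.741)
H/T + (13*s(-29))/(-30991) = 1932/(-10837/421) + (13*(-7*(-29)))/(-30991) = 1932*(-421/10837) + (13*203)*(-1/30991) = -813372/10837 + 2639*(-1/30991) = -813372/10837 - 2639/30991 = -25235810495/335849467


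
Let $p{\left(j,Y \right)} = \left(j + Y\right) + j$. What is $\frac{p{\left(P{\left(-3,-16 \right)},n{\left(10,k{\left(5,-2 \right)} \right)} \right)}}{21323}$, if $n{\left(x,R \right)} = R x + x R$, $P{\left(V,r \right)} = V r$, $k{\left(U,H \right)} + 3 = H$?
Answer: $- \frac{4}{21323} \approx -0.00018759$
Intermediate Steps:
$k{\left(U,H \right)} = -3 + H$
$n{\left(x,R \right)} = 2 R x$ ($n{\left(x,R \right)} = R x + R x = 2 R x$)
$p{\left(j,Y \right)} = Y + 2 j$ ($p{\left(j,Y \right)} = \left(Y + j\right) + j = Y + 2 j$)
$\frac{p{\left(P{\left(-3,-16 \right)},n{\left(10,k{\left(5,-2 \right)} \right)} \right)}}{21323} = \frac{2 \left(-3 - 2\right) 10 + 2 \left(\left(-3\right) \left(-16\right)\right)}{21323} = \left(2 \left(-5\right) 10 + 2 \cdot 48\right) \frac{1}{21323} = \left(-100 + 96\right) \frac{1}{21323} = \left(-4\right) \frac{1}{21323} = - \frac{4}{21323}$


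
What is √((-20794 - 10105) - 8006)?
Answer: I*√38905 ≈ 197.24*I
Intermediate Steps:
√((-20794 - 10105) - 8006) = √(-30899 - 8006) = √(-38905) = I*√38905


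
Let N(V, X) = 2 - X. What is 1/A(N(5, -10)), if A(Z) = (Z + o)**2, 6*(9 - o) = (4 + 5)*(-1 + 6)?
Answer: 4/729 ≈ 0.0054870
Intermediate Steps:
o = 3/2 (o = 9 - (4 + 5)*(-1 + 6)/6 = 9 - 3*5/2 = 9 - 1/6*45 = 9 - 15/2 = 3/2 ≈ 1.5000)
A(Z) = (3/2 + Z)**2 (A(Z) = (Z + 3/2)**2 = (3/2 + Z)**2)
1/A(N(5, -10)) = 1/((3 + 2*(2 - 1*(-10)))**2/4) = 1/((3 + 2*(2 + 10))**2/4) = 1/((3 + 2*12)**2/4) = 1/((3 + 24)**2/4) = 1/((1/4)*27**2) = 1/((1/4)*729) = 1/(729/4) = 4/729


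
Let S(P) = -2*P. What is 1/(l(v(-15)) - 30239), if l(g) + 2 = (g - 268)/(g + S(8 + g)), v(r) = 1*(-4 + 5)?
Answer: -17/513830 ≈ -3.3085e-5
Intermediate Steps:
v(r) = 1 (v(r) = 1*1 = 1)
l(g) = -2 + (-268 + g)/(-16 - g) (l(g) = -2 + (g - 268)/(g - 2*(8 + g)) = -2 + (-268 + g)/(g + (-16 - 2*g)) = -2 + (-268 + g)/(-16 - g))
1/(l(v(-15)) - 30239) = 1/((236 - 3*1)/(16 + 1) - 30239) = 1/((236 - 3)/17 - 30239) = 1/((1/17)*233 - 30239) = 1/(233/17 - 30239) = 1/(-513830/17) = -17/513830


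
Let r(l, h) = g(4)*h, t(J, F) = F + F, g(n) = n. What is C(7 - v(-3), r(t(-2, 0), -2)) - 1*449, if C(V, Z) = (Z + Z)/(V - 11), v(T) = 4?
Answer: -447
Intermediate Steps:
t(J, F) = 2*F
r(l, h) = 4*h
C(V, Z) = 2*Z/(-11 + V) (C(V, Z) = (2*Z)/(-11 + V) = 2*Z/(-11 + V))
C(7 - v(-3), r(t(-2, 0), -2)) - 1*449 = 2*(4*(-2))/(-11 + (7 - 1*4)) - 1*449 = 2*(-8)/(-11 + (7 - 4)) - 449 = 2*(-8)/(-11 + 3) - 449 = 2*(-8)/(-8) - 449 = 2*(-8)*(-⅛) - 449 = 2 - 449 = -447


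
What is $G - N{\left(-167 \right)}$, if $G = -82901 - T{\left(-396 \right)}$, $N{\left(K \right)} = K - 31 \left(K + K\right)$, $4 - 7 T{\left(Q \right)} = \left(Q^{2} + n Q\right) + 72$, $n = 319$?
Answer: $- \frac{621056}{7} \approx -88722.0$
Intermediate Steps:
$T{\left(Q \right)} = - \frac{68}{7} - \frac{319 Q}{7} - \frac{Q^{2}}{7}$ ($T{\left(Q \right)} = \frac{4}{7} - \frac{\left(Q^{2} + 319 Q\right) + 72}{7} = \frac{4}{7} - \frac{72 + Q^{2} + 319 Q}{7} = \frac{4}{7} - \left(\frac{72}{7} + \frac{Q^{2}}{7} + \frac{319 Q}{7}\right) = - \frac{68}{7} - \frac{319 Q}{7} - \frac{Q^{2}}{7}$)
$N{\left(K \right)} = - 61 K$ ($N{\left(K \right)} = K - 31 \cdot 2 K = K - 62 K = - 61 K$)
$G = - \frac{549747}{7}$ ($G = -82901 - \left(- \frac{68}{7} - - \frac{126324}{7} - \frac{\left(-396\right)^{2}}{7}\right) = -82901 - \left(- \frac{68}{7} + \frac{126324}{7} - \frac{156816}{7}\right) = -82901 - - \frac{30560}{7} = -82901 + \frac{30560}{7} = - \frac{549747}{7} \approx -78535.0$)
$G - N{\left(-167 \right)} = - \frac{549747}{7} - \left(-61\right) \left(-167\right) = - \frac{549747}{7} - 10187 = - \frac{621056}{7}$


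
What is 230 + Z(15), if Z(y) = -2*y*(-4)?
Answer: 350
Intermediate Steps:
Z(y) = 8*y
230 + Z(15) = 230 + 8*15 = 230 + 120 = 350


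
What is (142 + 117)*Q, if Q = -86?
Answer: -22274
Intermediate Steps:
(142 + 117)*Q = (142 + 117)*(-86) = 259*(-86) = -22274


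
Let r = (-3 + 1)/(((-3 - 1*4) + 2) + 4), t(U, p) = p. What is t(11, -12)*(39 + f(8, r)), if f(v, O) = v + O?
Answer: -588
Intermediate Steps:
r = 2 (r = -2/(((-3 - 4) + 2) + 4) = -2/((-7 + 2) + 4) = -2/(-5 + 4) = -2/(-1) = -2*(-1) = 2)
f(v, O) = O + v
t(11, -12)*(39 + f(8, r)) = -12*(39 + (2 + 8)) = -12*(39 + 10) = -12*49 = -588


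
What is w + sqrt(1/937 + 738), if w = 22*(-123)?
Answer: -2706 + sqrt(647942059)/937 ≈ -2678.8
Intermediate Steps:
w = -2706
w + sqrt(1/937 + 738) = -2706 + sqrt(1/937 + 738) = -2706 + sqrt(691507/937) = -2706 + sqrt(647942059)/937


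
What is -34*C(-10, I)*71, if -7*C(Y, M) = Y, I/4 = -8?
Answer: -24140/7 ≈ -3448.6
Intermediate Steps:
I = -32 (I = 4*(-8) = -32)
C(Y, M) = -Y/7
-34*C(-10, I)*71 = -(-34)*(-10)/7*71 = -34*10/7*71 = -340/7*71 = -24140/7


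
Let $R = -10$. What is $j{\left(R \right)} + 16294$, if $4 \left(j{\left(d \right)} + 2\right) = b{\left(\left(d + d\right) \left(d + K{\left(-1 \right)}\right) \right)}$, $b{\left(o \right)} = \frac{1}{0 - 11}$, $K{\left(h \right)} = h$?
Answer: $\frac{716847}{44} \approx 16292.0$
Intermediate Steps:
$b{\left(o \right)} = - \frac{1}{11}$ ($b{\left(o \right)} = \frac{1}{-11} = - \frac{1}{11}$)
$j{\left(d \right)} = - \frac{89}{44}$ ($j{\left(d \right)} = -2 + \frac{1}{4} \left(- \frac{1}{11}\right) = -2 - \frac{1}{44} = - \frac{89}{44}$)
$j{\left(R \right)} + 16294 = - \frac{89}{44} + 16294 = \frac{716847}{44}$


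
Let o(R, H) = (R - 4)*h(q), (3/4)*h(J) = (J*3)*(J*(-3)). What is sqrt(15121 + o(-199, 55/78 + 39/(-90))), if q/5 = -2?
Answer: sqrt(258721) ≈ 508.65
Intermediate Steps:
q = -10 (q = 5*(-2) = -10)
h(J) = -12*J**2 (h(J) = 4*((J*3)*(J*(-3)))/3 = 4*((3*J)*(-3*J))/3 = 4*(-9*J**2)/3 = -12*J**2)
o(R, H) = 4800 - 1200*R (o(R, H) = (R - 4)*(-12*(-10)**2) = (-4 + R)*(-12*100) = (-4 + R)*(-1200) = 4800 - 1200*R)
sqrt(15121 + o(-199, 55/78 + 39/(-90))) = sqrt(15121 + (4800 - 1200*(-199))) = sqrt(15121 + (4800 + 238800)) = sqrt(15121 + 243600) = sqrt(258721)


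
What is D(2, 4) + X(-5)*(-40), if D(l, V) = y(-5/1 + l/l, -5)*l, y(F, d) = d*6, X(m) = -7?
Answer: 220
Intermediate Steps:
y(F, d) = 6*d
D(l, V) = -30*l (D(l, V) = (6*(-5))*l = -30*l)
D(2, 4) + X(-5)*(-40) = -30*2 - 7*(-40) = -60 + 280 = 220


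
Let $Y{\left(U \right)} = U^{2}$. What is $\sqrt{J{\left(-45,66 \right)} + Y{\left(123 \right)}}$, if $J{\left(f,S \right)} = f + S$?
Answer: $5 \sqrt{606} \approx 123.09$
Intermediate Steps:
$J{\left(f,S \right)} = S + f$
$\sqrt{J{\left(-45,66 \right)} + Y{\left(123 \right)}} = \sqrt{\left(66 - 45\right) + 123^{2}} = \sqrt{21 + 15129} = \sqrt{15150} = 5 \sqrt{606}$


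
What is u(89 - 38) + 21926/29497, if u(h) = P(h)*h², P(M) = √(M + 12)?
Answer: 21926/29497 + 7803*√7 ≈ 20646.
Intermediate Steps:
P(M) = √(12 + M)
u(h) = h²*√(12 + h) (u(h) = √(12 + h)*h² = h²*√(12 + h))
u(89 - 38) + 21926/29497 = (89 - 38)²*√(12 + (89 - 38)) + 21926/29497 = 51²*√(12 + 51) + 21926*(1/29497) = 2601*√63 + 21926/29497 = 2601*(3*√7) + 21926/29497 = 7803*√7 + 21926/29497 = 21926/29497 + 7803*√7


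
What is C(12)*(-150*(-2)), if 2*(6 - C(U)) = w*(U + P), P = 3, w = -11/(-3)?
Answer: -6450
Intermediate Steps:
w = 11/3 (w = -11*(-⅓) = 11/3 ≈ 3.6667)
C(U) = ½ - 11*U/6 (C(U) = 6 - 11*(U + 3)/6 = 6 - 11*(3 + U)/6 = 6 - (11 + 11*U/3)/2 = 6 + (-11/2 - 11*U/6) = ½ - 11*U/6)
C(12)*(-150*(-2)) = (½ - 11/6*12)*(-150*(-2)) = (½ - 22)*300 = -43/2*300 = -6450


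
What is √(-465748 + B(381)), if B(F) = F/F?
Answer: I*√465747 ≈ 682.46*I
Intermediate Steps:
B(F) = 1
√(-465748 + B(381)) = √(-465748 + 1) = √(-465747) = I*√465747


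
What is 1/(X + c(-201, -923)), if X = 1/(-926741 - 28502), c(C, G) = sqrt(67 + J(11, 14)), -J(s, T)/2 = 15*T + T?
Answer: -955243/347658381027670 - 912489189049*I*sqrt(381)/347658381027670 ≈ -2.7476e-9 - 0.051232*I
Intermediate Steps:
J(s, T) = -32*T (J(s, T) = -2*(15*T + T) = -32*T)
c(C, G) = I*sqrt(381) (c(C, G) = sqrt(67 - 32*14) = sqrt(67 - 448) = sqrt(-381) = I*sqrt(381))
X = -1/955243 (X = 1/(-955243) = -1/955243 ≈ -1.0469e-6)
1/(X + c(-201, -923)) = 1/(-1/955243 + I*sqrt(381))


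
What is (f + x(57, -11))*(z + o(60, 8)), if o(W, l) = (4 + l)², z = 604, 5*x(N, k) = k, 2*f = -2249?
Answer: -4213858/5 ≈ -8.4277e+5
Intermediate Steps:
f = -2249/2 (f = (½)*(-2249) = -2249/2 ≈ -1124.5)
x(N, k) = k/5
(f + x(57, -11))*(z + o(60, 8)) = (-2249/2 + (⅕)*(-11))*(604 + (4 + 8)²) = (-2249/2 - 11/5)*(604 + 12²) = -11267*(604 + 144)/10 = -11267/10*748 = -4213858/5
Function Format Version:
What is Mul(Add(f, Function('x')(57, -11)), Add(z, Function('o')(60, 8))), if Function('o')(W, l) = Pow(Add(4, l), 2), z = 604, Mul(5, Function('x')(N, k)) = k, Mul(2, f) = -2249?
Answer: Rational(-4213858, 5) ≈ -8.4277e+5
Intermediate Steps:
f = Rational(-2249, 2) (f = Mul(Rational(1, 2), -2249) = Rational(-2249, 2) ≈ -1124.5)
Function('x')(N, k) = Mul(Rational(1, 5), k)
Mul(Add(f, Function('x')(57, -11)), Add(z, Function('o')(60, 8))) = Mul(Add(Rational(-2249, 2), Mul(Rational(1, 5), -11)), Add(604, Pow(Add(4, 8), 2))) = Mul(Add(Rational(-2249, 2), Rational(-11, 5)), Add(604, Pow(12, 2))) = Mul(Rational(-11267, 10), Add(604, 144)) = Mul(Rational(-11267, 10), 748) = Rational(-4213858, 5)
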